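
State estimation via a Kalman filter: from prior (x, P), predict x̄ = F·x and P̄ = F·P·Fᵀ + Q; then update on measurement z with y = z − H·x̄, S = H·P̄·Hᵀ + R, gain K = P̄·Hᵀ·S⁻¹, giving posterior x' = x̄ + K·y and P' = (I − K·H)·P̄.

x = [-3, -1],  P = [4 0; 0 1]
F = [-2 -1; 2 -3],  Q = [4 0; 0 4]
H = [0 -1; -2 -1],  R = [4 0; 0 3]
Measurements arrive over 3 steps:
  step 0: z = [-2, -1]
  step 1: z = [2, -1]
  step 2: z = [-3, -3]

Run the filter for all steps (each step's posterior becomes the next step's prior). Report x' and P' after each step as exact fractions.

step 0: x̄ = F·x = [7, -3]
step 0: P̄ = F·P·Fᵀ + Q = [21 -13; -13 29]
step 0: y = z − H·x̄ = [-5, 10]
step 0: S = H·P̄·Hᵀ + R = [33 3; 3 64]
step 0: K = P̄·Hᵀ·S⁻¹ = [919/2103 -332/701; -1847/2103 -4/701]
step 0: x' = x̄ + K·y = [166/2103, 2806/2103]
step 0: P' = (I − K·H)·P̄ = [3332/2103 -3676/2103; -3676/2103 7388/2103]
step 1: x̄ = F·x = [-1046/701, -8086/2103]
step 1: P̄ = F·P·Fᵀ + Q = [4808/701 -1956/701; -1956/701 132344/2103]
step 1: y = z − H·x̄ = [-3880/2103, -16465/2103]
step 1: S = H·P̄·Hᵀ + R = [140756/2103 120608/2103; 120608/2103 172877/2103]
step 1: K = P̄·Hᵀ·S⁻¹ = [450073/1163479 -468652/1163479; -990602/1163479 -120608/1163479]
step 1: x' = x̄ + K·y = [1102746/1163479, -1701638/1163479]
step 1: P' = (I − K·H)·P̄ = [1603124/1163479 -1800292/1163479; -1800292/1163479 3962408/1163479]
step 2: x̄ = F·x = [-503854/1163479, 7310406/1163479]
step 2: P̄ = F·P·Fᵀ + Q = [7827652/1163479 -1726440/1163479; -1726440/1163479 68331588/1163479]
step 2: y = z − H·x̄ = [3819969/1163479, 2812261/1163479]
step 2: S = H·P̄·Hᵀ + R = [72985504/1163479 64878708/1163479; 64878708/1163479 96226873/1163479]
step 2: K = P̄·Hᵀ·S⁻¹ = [114937251/302317454 -60627134/151158727; -508408035/604634908 -16219677/151158727]
step 2: x' = x̄ + K·y = [-46640955/302317454, 1973020455/604634908]
step 2: P' = (I − K·H)·P̄ = [205877952/151158727 -229874502/151158727; -229874502/151158727 508408035/151158727]

step 0: x' = [166/2103, 2806/2103], P' = [3332/2103 -3676/2103; -3676/2103 7388/2103]
step 1: x' = [1102746/1163479, -1701638/1163479], P' = [1603124/1163479 -1800292/1163479; -1800292/1163479 3962408/1163479]
step 2: x' = [-46640955/302317454, 1973020455/604634908], P' = [205877952/151158727 -229874502/151158727; -229874502/151158727 508408035/151158727]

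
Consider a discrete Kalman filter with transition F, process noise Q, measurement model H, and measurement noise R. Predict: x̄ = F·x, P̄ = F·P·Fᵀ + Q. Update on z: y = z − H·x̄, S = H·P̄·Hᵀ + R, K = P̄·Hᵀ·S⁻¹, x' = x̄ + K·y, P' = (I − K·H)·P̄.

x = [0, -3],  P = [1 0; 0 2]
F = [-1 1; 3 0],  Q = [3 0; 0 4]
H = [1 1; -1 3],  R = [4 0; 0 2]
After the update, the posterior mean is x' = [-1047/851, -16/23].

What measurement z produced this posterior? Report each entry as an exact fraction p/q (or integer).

x̄ = F·x = [-3, 0]
P̄ = F·P·Fᵀ + Q = [6 -3; -3 13]
S = H·P̄·Hᵀ + R = [17 27; 27 143]
K = P̄·Hᵀ·S⁻¹ = [417/851 -168/851; 4/23 6/23]
x' − x̄ = [1506/851, -16/23] = K·y
y = (KᵀK)⁻¹·Kᵀ·(x' − x̄) = [2, -4]
z = y + H·x̄ = [2, -4] + [-3, 3] = [-1, -1]

z = [-1, -1]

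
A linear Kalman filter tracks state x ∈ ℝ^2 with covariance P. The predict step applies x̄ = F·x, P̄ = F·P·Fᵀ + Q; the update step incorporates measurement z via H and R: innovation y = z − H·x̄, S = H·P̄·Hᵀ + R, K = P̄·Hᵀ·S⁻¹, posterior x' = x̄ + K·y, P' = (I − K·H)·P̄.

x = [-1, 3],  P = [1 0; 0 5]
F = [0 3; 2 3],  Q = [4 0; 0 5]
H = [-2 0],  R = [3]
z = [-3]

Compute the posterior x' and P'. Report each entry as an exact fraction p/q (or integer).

x' = [321/199, 43/199]
P' = [147/199 135/199; 135/199 2646/199]

x̄ = F·x = [9, 7]
P̄ = F·P·Fᵀ + Q = [49 45; 45 54]
y = z − H·x̄ = [15]
S = H·P̄·Hᵀ + R = [199]
K = P̄·Hᵀ·S⁻¹ = [-98/199; -90/199]
x' = x̄ + K·y = [321/199, 43/199]
P' = (I − K·H)·P̄ = [147/199 135/199; 135/199 2646/199]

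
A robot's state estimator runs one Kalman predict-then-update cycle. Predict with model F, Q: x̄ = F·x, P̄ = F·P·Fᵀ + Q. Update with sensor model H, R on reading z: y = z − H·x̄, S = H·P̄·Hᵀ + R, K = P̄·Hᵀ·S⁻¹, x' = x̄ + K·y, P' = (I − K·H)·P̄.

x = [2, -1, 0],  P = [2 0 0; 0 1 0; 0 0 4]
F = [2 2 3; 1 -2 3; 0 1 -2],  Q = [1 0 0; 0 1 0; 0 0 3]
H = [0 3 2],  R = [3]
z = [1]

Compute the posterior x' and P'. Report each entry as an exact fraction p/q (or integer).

x̄ = F·x = [2, 4, -1]
P̄ = F·P·Fᵀ + Q = [49 36 -22; 36 43 -26; -22 -26 20]
y = z − H·x̄ = [-9]
S = H·P̄·Hᵀ + R = [158]
K = P̄·Hᵀ·S⁻¹ = [32/79; 77/158; -19/79]
x' = x̄ + K·y = [-130/79, -61/158, 92/79]
P' = (I − K·H)·P̄ = [1823/79 380/79 -522/79; 380/79 865/158 -591/79; -522/79 -591/79 858/79]

x' = [-130/79, -61/158, 92/79]
P' = [1823/79 380/79 -522/79; 380/79 865/158 -591/79; -522/79 -591/79 858/79]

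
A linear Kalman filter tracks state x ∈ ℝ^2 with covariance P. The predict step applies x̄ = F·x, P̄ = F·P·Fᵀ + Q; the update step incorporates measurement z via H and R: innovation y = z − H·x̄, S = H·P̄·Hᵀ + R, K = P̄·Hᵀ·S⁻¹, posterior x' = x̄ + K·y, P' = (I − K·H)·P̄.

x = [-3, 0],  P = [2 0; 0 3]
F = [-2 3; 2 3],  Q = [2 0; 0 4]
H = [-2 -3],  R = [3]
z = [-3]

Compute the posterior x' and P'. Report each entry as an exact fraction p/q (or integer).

x' = [5559/730, -597/146]
P' = [9849/730 -1287/146; -1287/146 889/146]

x̄ = F·x = [6, -6]
P̄ = F·P·Fᵀ + Q = [37 19; 19 39]
y = z − H·x̄ = [-9]
S = H·P̄·Hᵀ + R = [730]
K = P̄·Hᵀ·S⁻¹ = [-131/730; -31/146]
x' = x̄ + K·y = [5559/730, -597/146]
P' = (I − K·H)·P̄ = [9849/730 -1287/146; -1287/146 889/146]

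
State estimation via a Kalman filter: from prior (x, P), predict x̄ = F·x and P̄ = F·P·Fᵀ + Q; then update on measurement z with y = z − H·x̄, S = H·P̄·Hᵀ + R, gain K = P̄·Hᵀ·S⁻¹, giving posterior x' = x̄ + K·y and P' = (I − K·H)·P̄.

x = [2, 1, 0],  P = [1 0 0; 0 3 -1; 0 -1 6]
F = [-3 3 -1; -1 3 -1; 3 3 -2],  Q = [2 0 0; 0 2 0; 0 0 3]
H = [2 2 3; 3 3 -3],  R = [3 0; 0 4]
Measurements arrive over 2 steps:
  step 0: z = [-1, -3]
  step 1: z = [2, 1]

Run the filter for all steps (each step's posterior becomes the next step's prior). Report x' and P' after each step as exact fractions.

step 0: x̄ = F·x = [-3, 1, 9]
step 0: P̄ = F·P·Fᵀ + Q = [50 42 39; 42 42 45; 39 45 75]
step 0: y = z − H·x̄ = [-24, 30]
step 0: S = H·P̄·Hᵀ + R = [2390 633; 633 751]
step 0: K = P̄·Hᵀ·S⁻¹ = [125404/1394201 189477/1394201; 153492/1394201 87831/1394201; 278052/1394201 -184239/1394201]
step 0: x' = x̄ + K·y = [-1507989/1394201, 345323/1394201, 347391/1394201]
step 0: P' = (I − K·H)·P̄ = [1836603/1394201 -1609779/1394201 -25812/1394201; -1609779/1394201 1772139/1394201 45252/1394201; -25812/1394201 45252/1394201 265092/1394201]
step 1: x̄ = F·x = [5212545/1394201, 2196567/1394201, -4182780/1394201]
step 1: P̄ = F·P·Fᵀ + Q = [64081810/1394201 40666740/1394201 -534696/1394201; 40666740/1394201 30174886/1394201 929496/1394201; -534696/1394201 929496/1394201 8512347/1394201]
step 1: y = z − H·x̄ = [518518/1394201, -33381475/1394201]
step 1: S = H·P̄·Hᵀ + R = [787892030/1394201 978114333/1394201; 978114333/1394201 1655393111/1394201]
step 1: K = P̄·Hᵀ·S⁻¹ = [25252817978/249292168241 32644042344/249292168241; 24394871270/249292168241 17170946280/249292168241; 48343536804/249292168241 -32231878083/249292168241]
step 1: x' = x̄ + K·y = [159829466749/249292168241, -9292335893/249292168241, 41801957517/249292168241]
step 1: P' = (I − K·H)·P̄ = [297372292202/249292168241 -256105367540/249292168241 -2258465130/249292168241; -256105367540/249292168241 284479047326/249292168241 5479084746/249292168241; -2258465130/249292168241 5479084746/249292168241 46196457060/249292168241]

step 0: x' = [-1507989/1394201, 345323/1394201, 347391/1394201], P' = [1836603/1394201 -1609779/1394201 -25812/1394201; -1609779/1394201 1772139/1394201 45252/1394201; -25812/1394201 45252/1394201 265092/1394201]
step 1: x' = [159829466749/249292168241, -9292335893/249292168241, 41801957517/249292168241], P' = [297372292202/249292168241 -256105367540/249292168241 -2258465130/249292168241; -256105367540/249292168241 284479047326/249292168241 5479084746/249292168241; -2258465130/249292168241 5479084746/249292168241 46196457060/249292168241]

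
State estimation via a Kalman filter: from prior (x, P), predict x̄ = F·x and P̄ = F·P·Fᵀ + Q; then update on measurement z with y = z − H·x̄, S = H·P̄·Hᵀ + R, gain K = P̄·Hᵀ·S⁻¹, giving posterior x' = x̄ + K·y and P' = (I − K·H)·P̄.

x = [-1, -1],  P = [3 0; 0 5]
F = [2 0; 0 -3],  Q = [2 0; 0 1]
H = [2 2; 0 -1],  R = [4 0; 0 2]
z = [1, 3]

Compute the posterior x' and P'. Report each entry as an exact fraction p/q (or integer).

x̄ = F·x = [-2, 3]
P̄ = F·P·Fᵀ + Q = [14 0; 0 46]
y = z − H·x̄ = [-1, 6]
S = H·P̄·Hᵀ + R = [244 -92; -92 48]
K = P̄·Hᵀ·S⁻¹ = [12/29 23/29; 23/406 -345/406]
x' = x̄ + K·y = [68/29, -125/58]
P' = (I − K·H)·P̄ = [70/29 -46/29; -46/29 345/203]

x' = [68/29, -125/58]
P' = [70/29 -46/29; -46/29 345/203]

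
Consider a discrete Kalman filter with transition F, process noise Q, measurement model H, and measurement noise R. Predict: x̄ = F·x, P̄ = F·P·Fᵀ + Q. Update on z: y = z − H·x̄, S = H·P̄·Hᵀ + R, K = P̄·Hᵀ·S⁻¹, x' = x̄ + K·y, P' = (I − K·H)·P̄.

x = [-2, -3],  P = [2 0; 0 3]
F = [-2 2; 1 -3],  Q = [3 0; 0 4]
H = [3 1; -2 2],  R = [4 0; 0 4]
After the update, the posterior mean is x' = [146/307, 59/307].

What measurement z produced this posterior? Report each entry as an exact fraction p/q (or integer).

x̄ = F·x = [-2, 7]
P̄ = F·P·Fᵀ + Q = [23 -22; -22 33]
S = H·P̄·Hᵀ + R = [112 -160; -160 404]
K = P̄·Hᵀ·S⁻¹ = [1147/4912 -40/307; 1067/4912 110/307]
x' − x̄ = [760/307, -2090/307] = K·y
y = (KᵀK)⁻¹·Kᵀ·(x' − x̄) = [0, -19]
z = y + H·x̄ = [0, -19] + [1, 18] = [1, -1]

z = [1, -1]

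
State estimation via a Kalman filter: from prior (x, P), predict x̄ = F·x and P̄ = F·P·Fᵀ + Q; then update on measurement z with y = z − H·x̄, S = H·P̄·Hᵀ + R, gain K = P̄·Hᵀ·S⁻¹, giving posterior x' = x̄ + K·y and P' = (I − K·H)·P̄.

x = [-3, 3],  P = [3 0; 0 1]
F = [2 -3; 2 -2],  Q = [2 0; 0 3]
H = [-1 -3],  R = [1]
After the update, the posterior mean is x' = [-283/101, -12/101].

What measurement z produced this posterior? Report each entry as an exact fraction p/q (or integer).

x̄ = F·x = [-15, -12]
P̄ = F·P·Fᵀ + Q = [23 18; 18 19]
S = H·P̄·Hᵀ + R = [303]
K = P̄·Hᵀ·S⁻¹ = [-77/303; -25/101]
x' − x̄ = [1232/101, 1200/101] = K·y
y = (KᵀK)⁻¹·Kᵀ·(x' − x̄) = [-48]
z = y + H·x̄ = [-48] + [51] = [3]

z = [3]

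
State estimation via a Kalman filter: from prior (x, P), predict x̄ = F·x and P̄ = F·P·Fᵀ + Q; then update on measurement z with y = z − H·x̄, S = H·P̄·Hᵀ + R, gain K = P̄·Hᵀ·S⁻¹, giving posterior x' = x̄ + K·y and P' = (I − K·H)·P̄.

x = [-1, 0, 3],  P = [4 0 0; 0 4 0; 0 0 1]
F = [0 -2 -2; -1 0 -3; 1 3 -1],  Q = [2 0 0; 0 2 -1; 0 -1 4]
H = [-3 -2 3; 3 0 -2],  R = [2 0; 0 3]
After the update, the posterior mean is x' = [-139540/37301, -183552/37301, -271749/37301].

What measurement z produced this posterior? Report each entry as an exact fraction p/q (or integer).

x̄ = F·x = [-6, -8, -4]
P̄ = F·P·Fᵀ + Q = [22 6 -22; 6 15 -2; -22 -2 45]
S = H·P̄·Hᵀ + R = [1157 -842; -842 645]
K = P̄·Hᵀ·S⁻¹ = [-260/37301 6022/37301; -16306/37301 -20014/37301; 873/37301 -7882/37301]
x' − x̄ = [84266/37301, 114856/37301, -122545/37301] = K·y
y = (KᵀK)⁻¹·Kᵀ·(x' − x̄) = [-23, 13]
z = y + H·x̄ = [-23, 13] + [22, -10] = [-1, 3]

z = [-1, 3]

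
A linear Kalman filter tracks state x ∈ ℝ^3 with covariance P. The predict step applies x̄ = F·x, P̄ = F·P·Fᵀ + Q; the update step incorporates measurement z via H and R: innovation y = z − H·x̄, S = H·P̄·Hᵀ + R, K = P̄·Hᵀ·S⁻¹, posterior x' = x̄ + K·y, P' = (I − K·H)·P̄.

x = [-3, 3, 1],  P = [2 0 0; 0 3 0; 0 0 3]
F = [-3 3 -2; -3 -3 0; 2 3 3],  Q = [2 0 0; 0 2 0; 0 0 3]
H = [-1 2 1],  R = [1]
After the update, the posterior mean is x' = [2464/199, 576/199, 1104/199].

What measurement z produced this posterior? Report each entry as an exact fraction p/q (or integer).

z = [-1]

x̄ = F·x = [16, 0, 6]
P̄ = F·P·Fᵀ + Q = [59 -9 -3; -9 47 -39; -3 -39 65]
S = H·P̄·Hᵀ + R = [199]
K = P̄·Hᵀ·S⁻¹ = [-80/199; 64/199; -10/199]
x' − x̄ = [-720/199, 576/199, -90/199] = K·y
y = (KᵀK)⁻¹·Kᵀ·(x' − x̄) = [9]
z = y + H·x̄ = [9] + [-10] = [-1]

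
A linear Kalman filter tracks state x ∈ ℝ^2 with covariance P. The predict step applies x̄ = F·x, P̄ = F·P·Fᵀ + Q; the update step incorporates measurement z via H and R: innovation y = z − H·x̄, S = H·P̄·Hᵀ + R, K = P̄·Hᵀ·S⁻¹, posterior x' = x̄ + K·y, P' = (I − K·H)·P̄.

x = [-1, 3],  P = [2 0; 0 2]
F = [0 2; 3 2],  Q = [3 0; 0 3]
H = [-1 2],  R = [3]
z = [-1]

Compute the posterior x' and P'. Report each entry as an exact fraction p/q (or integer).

x̄ = F·x = [6, 3]
P̄ = F·P·Fᵀ + Q = [11 8; 8 29]
y = z − H·x̄ = [-1]
S = H·P̄·Hᵀ + R = [98]
K = P̄·Hᵀ·S⁻¹ = [5/98; 25/49]
x' = x̄ + K·y = [583/98, 122/49]
P' = (I − K·H)·P̄ = [1053/98 267/49; 267/49 171/49]

x' = [583/98, 122/49]
P' = [1053/98 267/49; 267/49 171/49]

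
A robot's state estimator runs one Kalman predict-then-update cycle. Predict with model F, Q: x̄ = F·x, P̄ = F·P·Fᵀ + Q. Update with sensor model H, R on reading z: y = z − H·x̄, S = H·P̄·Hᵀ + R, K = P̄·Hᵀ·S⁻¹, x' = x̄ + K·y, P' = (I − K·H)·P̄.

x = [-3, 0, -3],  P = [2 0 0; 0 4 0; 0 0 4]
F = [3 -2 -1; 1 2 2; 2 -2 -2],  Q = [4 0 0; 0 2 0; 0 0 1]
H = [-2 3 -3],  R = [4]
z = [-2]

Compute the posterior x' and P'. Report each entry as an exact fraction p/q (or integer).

x' = [-15300/2017, -15189/2017, -3627/2017]
P' = [24198/2017 19782/2017 3978/2017; 19782/2017 20628/2017 7136/2017; 3978/2017 7136/2017 4856/2017]

x̄ = F·x = [-6, -9, 0]
P̄ = F·P·Fᵀ + Q = [42 -18 36; -18 36 -28; 36 -28 41]
y = z − H·x̄ = [13]
S = H·P̄·Hᵀ + R = [2017]
K = P̄·Hᵀ·S⁻¹ = [-246/2017; 228/2017; -279/2017]
x' = x̄ + K·y = [-15300/2017, -15189/2017, -3627/2017]
P' = (I − K·H)·P̄ = [24198/2017 19782/2017 3978/2017; 19782/2017 20628/2017 7136/2017; 3978/2017 7136/2017 4856/2017]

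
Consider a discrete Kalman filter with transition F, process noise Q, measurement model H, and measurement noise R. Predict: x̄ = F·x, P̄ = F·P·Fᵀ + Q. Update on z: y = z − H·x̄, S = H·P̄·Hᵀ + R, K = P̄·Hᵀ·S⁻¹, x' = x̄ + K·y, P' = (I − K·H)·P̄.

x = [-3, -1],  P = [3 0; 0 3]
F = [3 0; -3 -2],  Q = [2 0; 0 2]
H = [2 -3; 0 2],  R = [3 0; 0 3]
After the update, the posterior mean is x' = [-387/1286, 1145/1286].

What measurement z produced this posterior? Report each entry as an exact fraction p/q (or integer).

x̄ = F·x = [-9, 11]
P̄ = F·P·Fᵀ + Q = [29 -27; -27 41]
S = H·P̄·Hᵀ + R = [812 -354; -354 167]
K = P̄·Hᵀ·S⁻¹ = [4097/10288 2679/5144; -531/10288 1963/5144]
x' − x̄ = [11187/1286, -13001/1286] = K·y
y = (KᵀK)⁻¹·Kᵀ·(x' − x̄) = [48, -20]
z = y + H·x̄ = [48, -20] + [-51, 22] = [-3, 2]

z = [-3, 2]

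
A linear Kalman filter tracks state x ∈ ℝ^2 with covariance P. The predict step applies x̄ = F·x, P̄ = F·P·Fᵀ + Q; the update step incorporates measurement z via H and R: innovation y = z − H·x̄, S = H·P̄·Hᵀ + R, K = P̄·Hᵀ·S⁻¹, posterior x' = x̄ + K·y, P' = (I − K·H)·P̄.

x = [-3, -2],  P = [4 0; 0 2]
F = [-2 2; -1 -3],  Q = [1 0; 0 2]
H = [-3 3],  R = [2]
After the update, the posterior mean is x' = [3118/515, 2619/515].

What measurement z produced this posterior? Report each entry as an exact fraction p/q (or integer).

z = [-3]

x̄ = F·x = [2, 9]
P̄ = F·P·Fᵀ + Q = [25 -4; -4 24]
S = H·P̄·Hᵀ + R = [515]
K = P̄·Hᵀ·S⁻¹ = [-87/515; 84/515]
x' − x̄ = [2088/515, -2016/515] = K·y
y = (KᵀK)⁻¹·Kᵀ·(x' − x̄) = [-24]
z = y + H·x̄ = [-24] + [21] = [-3]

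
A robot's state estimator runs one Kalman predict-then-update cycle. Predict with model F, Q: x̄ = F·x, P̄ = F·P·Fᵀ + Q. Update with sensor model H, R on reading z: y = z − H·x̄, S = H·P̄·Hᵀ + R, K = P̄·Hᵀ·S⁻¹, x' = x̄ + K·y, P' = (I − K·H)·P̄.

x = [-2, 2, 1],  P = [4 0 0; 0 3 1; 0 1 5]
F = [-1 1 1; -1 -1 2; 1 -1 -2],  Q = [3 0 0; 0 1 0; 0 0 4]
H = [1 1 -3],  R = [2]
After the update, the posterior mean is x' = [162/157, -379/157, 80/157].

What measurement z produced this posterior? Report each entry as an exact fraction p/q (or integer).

z = [-3]

x̄ = F·x = [5, 2, -6]
P̄ = F·P·Fᵀ + Q = [17 12 -20; 12 24 -21; -20 -21 35]
S = H·P̄·Hᵀ + R = [628]
K = P̄·Hᵀ·S⁻¹ = [89/628; 99/628; -73/314]
x' − x̄ = [-623/157, -693/157, 1022/157] = K·y
y = (KᵀK)⁻¹·Kᵀ·(x' − x̄) = [-28]
z = y + H·x̄ = [-28] + [25] = [-3]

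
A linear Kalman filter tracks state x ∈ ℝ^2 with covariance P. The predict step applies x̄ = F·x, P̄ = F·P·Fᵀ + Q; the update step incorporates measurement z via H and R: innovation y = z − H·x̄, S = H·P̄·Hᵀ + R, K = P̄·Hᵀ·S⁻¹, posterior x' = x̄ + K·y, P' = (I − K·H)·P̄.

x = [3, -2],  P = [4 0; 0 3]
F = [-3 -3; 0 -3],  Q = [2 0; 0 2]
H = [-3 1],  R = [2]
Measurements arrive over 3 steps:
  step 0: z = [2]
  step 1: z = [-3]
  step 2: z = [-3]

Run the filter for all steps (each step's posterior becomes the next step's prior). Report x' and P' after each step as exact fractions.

step 0: x' = [411/227, 1700/227], P' = [643/227 1761/227; 1761/227 5231/227]
step 1: x' = [187941/435581, -713760/435581], P' = [527866/435581 1199346/435581; 1199346/435581 3315536/435581]
step 2: x' = [88257717/37653574, 75745671/18826787], P' = [86462035/75307148 97064031/37653574; 97064031/37653574 134197193/18826787]

step 0: x̄ = F·x = [-3, 6]
step 0: P̄ = F·P·Fᵀ + Q = [65 27; 27 29]
step 0: y = z − H·x̄ = [-13]
step 0: S = H·P̄·Hᵀ + R = [454]
step 0: K = P̄·Hᵀ·S⁻¹ = [-84/227; -26/227]
step 0: x' = x̄ + K·y = [411/227, 1700/227]
step 0: P' = (I − K·H)·P̄ = [643/227 1761/227; 1761/227 5231/227]
step 1: x̄ = F·x = [-6333/227, -5100/227]
step 1: P̄ = F·P·Fᵀ + Q = [85018/227 62928/227; 62928/227 47533/227]
step 1: y = z − H·x̄ = [-14580/227]
step 1: S = H·P̄·Hᵀ + R = [435581/227]
step 1: K = P̄·Hᵀ·S⁻¹ = [-192126/435581; -141251/435581]
step 1: x' = x̄ + K·y = [187941/435581, -713760/435581]
step 1: P' = (I − K·H)·P̄ = [527866/435581 1199346/435581; 1199346/435581 3315536/435581]
step 2: x̄ = F·x = [1577457/435581, 2141280/435581]
step 2: P̄ = F·P·Fᵀ + Q = [57050008/435581 40633938/435581; 40633938/435581 30710986/435581]
step 2: y = z − H·x̄ = [1284348/435581]
step 2: S = H·P̄·Hᵀ + R = [301228592/435581]
step 2: K = P̄·Hᵀ·S⁻¹ = [-65258043/150614296; -22797707/75307148]
step 2: x' = x̄ + K·y = [88257717/37653574, 75745671/18826787]
step 2: P' = (I − K·H)·P̄ = [86462035/75307148 97064031/37653574; 97064031/37653574 134197193/18826787]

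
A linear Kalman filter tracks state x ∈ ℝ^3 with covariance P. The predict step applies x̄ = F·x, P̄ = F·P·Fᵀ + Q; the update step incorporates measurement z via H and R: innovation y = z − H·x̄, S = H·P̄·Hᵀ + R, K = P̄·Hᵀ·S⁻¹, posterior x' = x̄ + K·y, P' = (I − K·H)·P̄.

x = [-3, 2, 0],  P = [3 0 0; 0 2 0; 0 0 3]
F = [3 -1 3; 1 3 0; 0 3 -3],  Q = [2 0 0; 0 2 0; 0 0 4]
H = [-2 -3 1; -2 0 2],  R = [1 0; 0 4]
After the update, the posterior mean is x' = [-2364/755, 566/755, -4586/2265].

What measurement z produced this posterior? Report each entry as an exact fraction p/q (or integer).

z = [2, 2]

x̄ = F·x = [-11, 3, 6]
P̄ = F·P·Fᵀ + Q = [58 3 -33; 3 23 18; -33 18 49]
S = H·P̄·Hᵀ + R = [549 438; 438 696]
K = P̄·Hᵀ·S⁻¹ = [-2521/15855 -5119/31710; -1467/5285 1151/5285; -816/5285 10553/31710]
x' − x̄ = [5941/755, -1699/755, -18176/2265] = K·y
y = (KᵀK)⁻¹·Kᵀ·(x' − x̄) = [-17, -32]
z = y + H·x̄ = [-17, -32] + [19, 34] = [2, 2]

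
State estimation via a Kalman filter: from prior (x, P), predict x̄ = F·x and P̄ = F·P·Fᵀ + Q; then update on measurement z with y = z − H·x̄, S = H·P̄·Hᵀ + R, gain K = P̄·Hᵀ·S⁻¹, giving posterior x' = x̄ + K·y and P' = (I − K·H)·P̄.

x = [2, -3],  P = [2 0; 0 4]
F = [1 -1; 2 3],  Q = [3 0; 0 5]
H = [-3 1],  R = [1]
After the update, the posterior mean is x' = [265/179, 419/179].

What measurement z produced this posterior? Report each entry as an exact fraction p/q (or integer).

z = [-2]

x̄ = F·x = [5, -5]
P̄ = F·P·Fᵀ + Q = [9 -8; -8 49]
S = H·P̄·Hᵀ + R = [179]
K = P̄·Hᵀ·S⁻¹ = [-35/179; 73/179]
x' − x̄ = [-630/179, 1314/179] = K·y
y = (KᵀK)⁻¹·Kᵀ·(x' − x̄) = [18]
z = y + H·x̄ = [18] + [-20] = [-2]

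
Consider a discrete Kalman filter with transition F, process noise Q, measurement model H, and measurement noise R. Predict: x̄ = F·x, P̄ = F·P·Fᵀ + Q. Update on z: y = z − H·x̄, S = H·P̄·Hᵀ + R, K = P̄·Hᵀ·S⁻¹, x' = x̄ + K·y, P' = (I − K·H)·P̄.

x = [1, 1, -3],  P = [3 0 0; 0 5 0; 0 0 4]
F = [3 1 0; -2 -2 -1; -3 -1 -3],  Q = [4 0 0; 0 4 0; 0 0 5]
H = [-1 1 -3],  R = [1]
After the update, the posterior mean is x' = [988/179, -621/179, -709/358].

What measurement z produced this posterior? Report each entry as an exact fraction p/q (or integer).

x̄ = F·x = [4, -1, 5]
P̄ = F·P·Fᵀ + Q = [36 -28 -32; -28 40 40; -32 40 73]
S = H·P̄·Hᵀ + R = [358]
K = P̄·Hᵀ·S⁻¹ = [16/179; -26/179; -147/358]
x' − x̄ = [272/179, -442/179, -2499/358] = K·y
y = (KᵀK)⁻¹·Kᵀ·(x' − x̄) = [17]
z = y + H·x̄ = [17] + [-20] = [-3]

z = [-3]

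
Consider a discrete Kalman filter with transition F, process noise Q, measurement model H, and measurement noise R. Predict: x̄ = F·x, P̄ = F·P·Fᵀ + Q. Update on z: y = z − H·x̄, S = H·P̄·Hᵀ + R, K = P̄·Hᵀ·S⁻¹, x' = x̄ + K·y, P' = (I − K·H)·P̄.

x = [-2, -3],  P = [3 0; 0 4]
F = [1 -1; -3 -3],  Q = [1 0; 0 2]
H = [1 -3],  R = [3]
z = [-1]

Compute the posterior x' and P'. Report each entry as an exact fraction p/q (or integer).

x̄ = F·x = [1, 15]
P̄ = F·P·Fᵀ + Q = [8 3; 3 65]
y = z − H·x̄ = [43]
S = H·P̄·Hᵀ + R = [578]
K = P̄·Hᵀ·S⁻¹ = [-1/578; -96/289]
x' = x̄ + K·y = [535/578, 207/289]
P' = (I − K·H)·P̄ = [4623/578 771/289; 771/289 353/289]

x' = [535/578, 207/289]
P' = [4623/578 771/289; 771/289 353/289]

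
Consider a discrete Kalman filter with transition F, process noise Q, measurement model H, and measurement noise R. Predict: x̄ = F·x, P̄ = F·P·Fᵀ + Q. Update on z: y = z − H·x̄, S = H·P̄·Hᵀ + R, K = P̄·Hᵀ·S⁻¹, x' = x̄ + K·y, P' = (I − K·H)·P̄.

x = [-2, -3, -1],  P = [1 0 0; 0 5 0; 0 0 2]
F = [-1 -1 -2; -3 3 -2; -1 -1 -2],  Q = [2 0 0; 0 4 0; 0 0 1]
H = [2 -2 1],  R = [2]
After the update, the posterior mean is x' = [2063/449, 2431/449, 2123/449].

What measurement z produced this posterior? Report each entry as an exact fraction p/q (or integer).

x̄ = F·x = [7, -1, 7]
P̄ = F·P·Fᵀ + Q = [16 -4 14; -4 66 -4; 14 -4 15]
S = H·P̄·Hᵀ + R = [449]
K = P̄·Hᵀ·S⁻¹ = [54/449; -144/449; 51/449]
x' − x̄ = [-1080/449, 2880/449, -1020/449] = K·y
y = (KᵀK)⁻¹·Kᵀ·(x' − x̄) = [-20]
z = y + H·x̄ = [-20] + [23] = [3]

z = [3]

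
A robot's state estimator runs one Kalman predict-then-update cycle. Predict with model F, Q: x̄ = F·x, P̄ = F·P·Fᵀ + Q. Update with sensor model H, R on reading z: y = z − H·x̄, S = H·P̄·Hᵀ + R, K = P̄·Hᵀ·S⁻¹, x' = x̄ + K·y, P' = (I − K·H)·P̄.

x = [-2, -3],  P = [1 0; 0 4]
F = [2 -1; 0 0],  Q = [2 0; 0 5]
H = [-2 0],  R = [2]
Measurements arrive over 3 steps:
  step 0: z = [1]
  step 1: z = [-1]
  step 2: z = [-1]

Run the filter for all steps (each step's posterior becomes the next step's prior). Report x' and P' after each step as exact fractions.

step 0: x̄ = F·x = [-1, 0]
step 0: P̄ = F·P·Fᵀ + Q = [10 0; 0 5]
step 0: y = z − H·x̄ = [-1]
step 0: S = H·P̄·Hᵀ + R = [42]
step 0: K = P̄·Hᵀ·S⁻¹ = [-10/21; 0]
step 0: x' = x̄ + K·y = [-11/21, 0]
step 0: P' = (I − K·H)·P̄ = [10/21 0; 0 5]
step 1: x̄ = F·x = [-22/21, 0]
step 1: P̄ = F·P·Fᵀ + Q = [187/21 0; 0 5]
step 1: y = z − H·x̄ = [-65/21]
step 1: S = H·P̄·Hᵀ + R = [790/21]
step 1: K = P̄·Hᵀ·S⁻¹ = [-187/395; 0]
step 1: x' = x̄ + K·y = [33/79, 0]
step 1: P' = (I − K·H)·P̄ = [187/395 0; 0 5]
step 2: x̄ = F·x = [66/79, 0]
step 2: P̄ = F·P·Fᵀ + Q = [3513/395 0; 0 5]
step 2: y = z − H·x̄ = [53/79]
step 2: S = H·P̄·Hᵀ + R = [14842/395]
step 2: K = P̄·Hᵀ·S⁻¹ = [-3513/7421; 0]
step 2: x' = x̄ + K·y = [3843/7421, 0]
step 2: P' = (I − K·H)·P̄ = [3513/7421 0; 0 5]

step 0: x' = [-11/21, 0], P' = [10/21 0; 0 5]
step 1: x' = [33/79, 0], P' = [187/395 0; 0 5]
step 2: x' = [3843/7421, 0], P' = [3513/7421 0; 0 5]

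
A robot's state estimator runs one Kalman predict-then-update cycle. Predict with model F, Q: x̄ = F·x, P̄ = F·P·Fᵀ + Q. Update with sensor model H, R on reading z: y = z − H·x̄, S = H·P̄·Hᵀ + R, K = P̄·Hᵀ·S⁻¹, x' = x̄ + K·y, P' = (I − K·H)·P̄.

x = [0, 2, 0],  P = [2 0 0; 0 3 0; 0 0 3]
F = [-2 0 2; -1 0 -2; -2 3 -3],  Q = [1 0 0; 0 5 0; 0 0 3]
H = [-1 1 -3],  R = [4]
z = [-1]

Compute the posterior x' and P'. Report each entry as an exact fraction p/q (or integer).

x' = [17/453, -221/151, -53/453]
P' = [9512/453 -1195/151 -4367/453; -1195/151 2362/151 1203/151; -4367/453 1203/151 2876/453]

x̄ = F·x = [0, 0, 6]
P̄ = F·P·Fᵀ + Q = [21 -8 -10; -8 19 22; -10 22 65]
y = z − H·x̄ = [17]
S = H·P̄·Hᵀ + R = [453]
K = P̄·Hᵀ·S⁻¹ = [1/453; -13/151; -163/453]
x' = x̄ + K·y = [17/453, -221/151, -53/453]
P' = (I − K·H)·P̄ = [9512/453 -1195/151 -4367/453; -1195/151 2362/151 1203/151; -4367/453 1203/151 2876/453]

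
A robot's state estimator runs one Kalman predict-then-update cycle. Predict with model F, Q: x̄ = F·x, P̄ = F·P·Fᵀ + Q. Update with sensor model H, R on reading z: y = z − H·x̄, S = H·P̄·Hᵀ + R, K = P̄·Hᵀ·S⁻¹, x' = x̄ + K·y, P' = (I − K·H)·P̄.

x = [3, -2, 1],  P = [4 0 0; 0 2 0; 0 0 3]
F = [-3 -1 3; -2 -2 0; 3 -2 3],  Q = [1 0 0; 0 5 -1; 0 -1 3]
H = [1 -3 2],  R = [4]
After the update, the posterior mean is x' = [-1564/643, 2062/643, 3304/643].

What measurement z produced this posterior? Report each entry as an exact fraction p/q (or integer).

x̄ = F·x = [-4, -2, 16]
P̄ = F·P·Fᵀ + Q = [66 28 -5; 28 29 -17; -5 -17 74]
S = H·P̄·Hᵀ + R = [643]
K = P̄·Hᵀ·S⁻¹ = [-28/643; -93/643; 194/643]
x' − x̄ = [1008/643, 3348/643, -6984/643] = K·y
y = (KᵀK)⁻¹·Kᵀ·(x' − x̄) = [-36]
z = y + H·x̄ = [-36] + [34] = [-2]

z = [-2]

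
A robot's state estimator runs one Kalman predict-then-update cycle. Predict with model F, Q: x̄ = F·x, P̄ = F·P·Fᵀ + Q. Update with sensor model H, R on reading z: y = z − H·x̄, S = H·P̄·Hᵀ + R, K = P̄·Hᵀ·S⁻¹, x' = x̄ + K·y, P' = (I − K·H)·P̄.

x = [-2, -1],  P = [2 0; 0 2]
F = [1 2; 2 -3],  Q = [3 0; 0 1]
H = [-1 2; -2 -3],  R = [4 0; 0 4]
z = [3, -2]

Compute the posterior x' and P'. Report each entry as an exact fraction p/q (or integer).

x' = [-15753/15487, 18276/15487]
P' = [15132/15487 -4720/15487; -4720/15487 6172/15487]

x̄ = F·x = [-4, -1]
P̄ = F·P·Fᵀ + Q = [13 -8; -8 27]
y = z − H·x̄ = [1, -13]
S = H·P̄·Hᵀ + R = [157 -128; -128 203]
K = P̄·Hᵀ·S⁻¹ = [-6143/15487 -4026/15487; 4266/15487 -2269/15487]
x' = x̄ + K·y = [-15753/15487, 18276/15487]
P' = (I − K·H)·P̄ = [15132/15487 -4720/15487; -4720/15487 6172/15487]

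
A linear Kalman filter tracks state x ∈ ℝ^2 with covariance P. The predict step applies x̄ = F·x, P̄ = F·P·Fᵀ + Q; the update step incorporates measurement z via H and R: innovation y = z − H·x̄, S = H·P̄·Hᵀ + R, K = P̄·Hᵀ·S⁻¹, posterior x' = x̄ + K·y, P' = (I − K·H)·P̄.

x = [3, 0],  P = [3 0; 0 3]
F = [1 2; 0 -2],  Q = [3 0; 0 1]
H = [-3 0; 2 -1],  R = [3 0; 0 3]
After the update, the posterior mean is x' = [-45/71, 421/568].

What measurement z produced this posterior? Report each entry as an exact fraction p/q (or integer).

z = [3, -1]

x̄ = F·x = [3, 0]
P̄ = F·P·Fᵀ + Q = [18 -12; -12 13]
S = H·P̄·Hᵀ + R = [165 -144; -144 136]
K = P̄·Hᵀ·S⁻¹ = [-18/71 6/71; -18/71 -307/568]
x' − x̄ = [-258/71, 421/568] = K·y
y = (KᵀK)⁻¹·Kᵀ·(x' − x̄) = [12, -7]
z = y + H·x̄ = [12, -7] + [-9, 6] = [3, -1]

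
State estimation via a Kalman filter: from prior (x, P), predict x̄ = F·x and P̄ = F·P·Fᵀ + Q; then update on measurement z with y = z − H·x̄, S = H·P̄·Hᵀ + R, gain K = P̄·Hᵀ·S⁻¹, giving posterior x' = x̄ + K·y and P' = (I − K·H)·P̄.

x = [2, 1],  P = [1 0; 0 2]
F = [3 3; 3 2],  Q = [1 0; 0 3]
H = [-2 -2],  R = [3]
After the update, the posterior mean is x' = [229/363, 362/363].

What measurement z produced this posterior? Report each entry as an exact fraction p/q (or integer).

x̄ = F·x = [9, 8]
P̄ = F·P·Fᵀ + Q = [28 21; 21 20]
S = H·P̄·Hᵀ + R = [363]
K = P̄·Hᵀ·S⁻¹ = [-98/363; -82/363]
x' − x̄ = [-3038/363, -2542/363] = K·y
y = (KᵀK)⁻¹·Kᵀ·(x' − x̄) = [31]
z = y + H·x̄ = [31] + [-34] = [-3]

z = [-3]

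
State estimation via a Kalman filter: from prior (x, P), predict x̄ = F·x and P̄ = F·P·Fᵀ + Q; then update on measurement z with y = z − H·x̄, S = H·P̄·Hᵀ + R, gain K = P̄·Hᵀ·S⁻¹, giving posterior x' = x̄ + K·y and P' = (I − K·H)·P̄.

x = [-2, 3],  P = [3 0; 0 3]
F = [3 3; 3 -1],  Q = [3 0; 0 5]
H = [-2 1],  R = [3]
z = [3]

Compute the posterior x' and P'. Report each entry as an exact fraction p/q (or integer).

x' = [-573/97, -882/97]
P' = [921/97 1698/97; 1698/97 6789/194]

x̄ = F·x = [3, -9]
P̄ = F·P·Fᵀ + Q = [57 18; 18 35]
y = z − H·x̄ = [18]
S = H·P̄·Hᵀ + R = [194]
K = P̄·Hᵀ·S⁻¹ = [-48/97; -1/194]
x' = x̄ + K·y = [-573/97, -882/97]
P' = (I − K·H)·P̄ = [921/97 1698/97; 1698/97 6789/194]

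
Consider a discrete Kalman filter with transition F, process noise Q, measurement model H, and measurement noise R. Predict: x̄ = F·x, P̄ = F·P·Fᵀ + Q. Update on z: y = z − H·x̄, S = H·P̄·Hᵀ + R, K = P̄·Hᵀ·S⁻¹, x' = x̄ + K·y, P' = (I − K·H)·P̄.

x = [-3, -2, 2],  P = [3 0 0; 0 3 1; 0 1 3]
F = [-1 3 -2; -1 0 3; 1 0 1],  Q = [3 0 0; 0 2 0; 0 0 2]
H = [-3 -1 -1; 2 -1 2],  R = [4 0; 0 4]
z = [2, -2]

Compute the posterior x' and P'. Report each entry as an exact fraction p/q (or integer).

x' = [-839/3566, 285/1783, -4061/3566]
P' = [5685/1783 -7050/1783 -8517/1783; -7050/1783 37312/5349 33850/5349; -8517/1783 33850/5349 42487/5349]

x̄ = F·x = [-7, 9, -1]
P̄ = F·P·Fᵀ + Q = [33 -6 -6; -6 32 6; -6 6 8]
y = z − H·x̄ = [-11, 23]
S = H·P̄·Hᵀ + R = [281 -146; -146 152]
K = P̄·Hᵀ·S⁻¹ = [-372/1783 693/3566; -1928/5349 -2978/5349; 79/5349 11/10698]
x' = x̄ + K·y = [-839/3566, 285/1783, -4061/3566]
P' = (I − K·H)·P̄ = [5685/1783 -7050/1783 -8517/1783; -7050/1783 37312/5349 33850/5349; -8517/1783 33850/5349 42487/5349]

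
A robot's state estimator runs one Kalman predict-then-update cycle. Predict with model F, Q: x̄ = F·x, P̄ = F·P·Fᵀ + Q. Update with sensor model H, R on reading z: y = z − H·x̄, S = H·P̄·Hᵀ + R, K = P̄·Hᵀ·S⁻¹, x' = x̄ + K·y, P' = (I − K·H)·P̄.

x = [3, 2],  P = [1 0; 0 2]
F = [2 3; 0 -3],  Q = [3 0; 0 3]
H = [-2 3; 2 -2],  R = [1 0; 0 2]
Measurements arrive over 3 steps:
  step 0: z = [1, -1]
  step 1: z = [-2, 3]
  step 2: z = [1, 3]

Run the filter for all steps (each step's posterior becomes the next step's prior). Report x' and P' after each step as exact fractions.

step 0: x' = [111/67, 105/67], P' = [559/268 795/536; 795/536 1227/1072]
step 1: x' = [1247968/1075375, -5844/1075375], P' = [1881637/1075375 1317129/1075375; 1317129/1075375 1017543/1075375]
step 2: x' = [2221481103/905850109, 5696955/3270217], P' = [1582774687/905850109 4000263/3270217; 4000263/3270217 3091098/3270217]

step 0: x̄ = F·x = [12, -6]
step 0: P̄ = F·P·Fᵀ + Q = [25 -18; -18 21]
step 0: y = z − H·x̄ = [43, -37]
step 0: S = H·P̄·Hᵀ + R = [506 -406; -406 330]
step 0: K = P̄·Hᵀ·S⁻¹ = [149/536 323/536; 501/1072 363/1072]
step 0: x' = x̄ + K·y = [111/67, 105/67]
step 0: P' = (I − K·H)·P̄ = [559/268 795/536; 795/536 1227/1072]
step 1: x̄ = F·x = [537/67, -315/67]
step 1: P̄ = F·P·Fᵀ + Q = [42283/1072 -20583/1072; -20583/1072 14259/1072]
step 1: y = z − H·x̄ = [1885/67, -1503/67]
step 1: S = H·P̄·Hᵀ + R = [545531/1072 -115129/268; -115129/268 24561/67]
step 1: K = P̄·Hᵀ·S⁻¹ = [188113/1075375 80644/153625; 418371/1075375 42798/153625]
step 1: x' = x̄ + K·y = [1247968/1075375, -5844/1075375]
step 1: P' = (I − K·H)·P̄ = [1881637/1075375 1317129/1075375; 1317129/1075375 1017543/1075375]
step 2: x̄ = F·x = [2478404/1075375, 17532/1075375]
step 2: P̄ = F·P·Fᵀ + Q = [35716108/1075375 -17060661/1075375; -17060661/1075375 12384012/1075375]
step 2: y = z − H·x̄ = [5979587/1075375, -1695619/1075375]
step 2: S = H·P̄·Hᵀ + R = [460123847/1075375 -387775114/1075375; -387775114/1075375 331036518/1075375]
step 2: K = P̄·Hᵀ·S⁻¹ = [158669179/905850109 474701836/905850109; 1272768/3270217 909165/3270217]
step 2: x' = x̄ + K·y = [2221481103/905850109, 5696955/3270217]
step 2: P' = (I − K·H)·P̄ = [1582774687/905850109 4000263/3270217; 4000263/3270217 3091098/3270217]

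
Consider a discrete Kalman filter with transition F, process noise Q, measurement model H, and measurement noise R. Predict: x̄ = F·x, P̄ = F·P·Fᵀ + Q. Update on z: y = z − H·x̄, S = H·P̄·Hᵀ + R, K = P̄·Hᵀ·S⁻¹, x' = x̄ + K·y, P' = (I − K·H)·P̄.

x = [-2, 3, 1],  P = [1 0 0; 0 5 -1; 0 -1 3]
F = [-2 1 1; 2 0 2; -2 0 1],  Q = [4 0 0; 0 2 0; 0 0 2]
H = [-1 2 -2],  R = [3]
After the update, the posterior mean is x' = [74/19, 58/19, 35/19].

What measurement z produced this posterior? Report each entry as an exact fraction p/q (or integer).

z = [-1]

x̄ = F·x = [8, -2, 5]
P̄ = F·P·Fᵀ + Q = [14 0 6; 0 18 2; 6 2 9]
S = H·P̄·Hᵀ + R = [133]
K = P̄·Hᵀ·S⁻¹ = [-26/133; 32/133; -20/133]
x' − x̄ = [-78/19, 96/19, -60/19] = K·y
y = (KᵀK)⁻¹·Kᵀ·(x' − x̄) = [21]
z = y + H·x̄ = [21] + [-22] = [-1]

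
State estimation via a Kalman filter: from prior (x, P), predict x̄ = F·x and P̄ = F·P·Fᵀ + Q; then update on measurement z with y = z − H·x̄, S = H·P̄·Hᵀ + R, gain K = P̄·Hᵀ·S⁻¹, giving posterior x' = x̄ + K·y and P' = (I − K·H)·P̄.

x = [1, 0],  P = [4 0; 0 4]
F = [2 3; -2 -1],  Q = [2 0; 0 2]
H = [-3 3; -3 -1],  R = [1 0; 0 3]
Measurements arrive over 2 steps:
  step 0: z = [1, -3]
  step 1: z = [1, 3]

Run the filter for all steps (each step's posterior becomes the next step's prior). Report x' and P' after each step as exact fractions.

step 0: x̄ = F·x = [2, -2]
step 0: P̄ = F·P·Fᵀ + Q = [54 -28; -28 22]
step 0: y = z − H·x̄ = [13, 1]
step 0: S = H·P̄·Hᵀ + R = [1189 588; 588 343]
step 0: K = P̄·Hᵀ·S⁻¹ = [-114/1267 -14678/62083; 306/1267 -14482/62083]
step 0: x' = x̄ + K·y = [36870/62083, 56274/62083]
step 0: P' = (I − K·H)·P̄ = [11474/62083 9612/62083; 9612/62083 14610/62083]
step 1: x̄ = F·x = [242562/62083, -130014/62083]
step 1: P̄ = F·P·Fᵀ + Q = [416896/62083 -166622/62083; -166622/62083 223120/62083]
step 1: y = z − H·x̄ = [1179811/62083, 783921/62083]
step 1: S = H·P̄·Hᵀ + R = [8821423/62083 4082436/62083; 4082436/62083 3161701/62083]
step 1: K = P̄·Hᵀ·S⁻¹ = [-17864766/180796969 -38923378/180796969; 41346990/180796969 -37562566/180796969]
step 1: x' = x̄ + K·y = [-124598142/180796969, -67177614/180796969]
step 1: P' = (I − K·H)·P̄ = [30681264/180796969 24726342/180796969; 24726342/180796969 38508672/180796969]

step 0: x' = [36870/62083, 56274/62083], P' = [11474/62083 9612/62083; 9612/62083 14610/62083]
step 1: x' = [-124598142/180796969, -67177614/180796969], P' = [30681264/180796969 24726342/180796969; 24726342/180796969 38508672/180796969]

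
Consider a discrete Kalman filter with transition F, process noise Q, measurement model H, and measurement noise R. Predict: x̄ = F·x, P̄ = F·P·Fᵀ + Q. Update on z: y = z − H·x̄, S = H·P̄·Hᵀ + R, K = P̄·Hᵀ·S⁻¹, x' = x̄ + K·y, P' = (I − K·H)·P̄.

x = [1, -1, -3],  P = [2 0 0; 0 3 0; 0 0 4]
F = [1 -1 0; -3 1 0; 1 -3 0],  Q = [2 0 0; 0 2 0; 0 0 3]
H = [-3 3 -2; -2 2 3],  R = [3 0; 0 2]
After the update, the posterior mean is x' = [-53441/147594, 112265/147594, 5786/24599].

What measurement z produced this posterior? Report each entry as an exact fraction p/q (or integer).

x̄ = F·x = [2, -4, 4]
P̄ = F·P·Fᵀ + Q = [7 -9 11; -9 23 -15; 11 -15 32]
S = H·P̄·Hᵀ + R = [875 -34; -34 170]
K = P̄·Hᵀ·S⁻¹ = [-349/4341 -1505/147594; 649/4341 20909/147594; -222/1447 5612/24599]
x' − x̄ = [-348629/147594, 702641/147594, -92610/24599] = K·y
y = (KᵀK)⁻¹·Kᵀ·(x' − x̄) = [29, 3]
z = y + H·x̄ = [29, 3] + [-26, 0] = [3, 3]

z = [3, 3]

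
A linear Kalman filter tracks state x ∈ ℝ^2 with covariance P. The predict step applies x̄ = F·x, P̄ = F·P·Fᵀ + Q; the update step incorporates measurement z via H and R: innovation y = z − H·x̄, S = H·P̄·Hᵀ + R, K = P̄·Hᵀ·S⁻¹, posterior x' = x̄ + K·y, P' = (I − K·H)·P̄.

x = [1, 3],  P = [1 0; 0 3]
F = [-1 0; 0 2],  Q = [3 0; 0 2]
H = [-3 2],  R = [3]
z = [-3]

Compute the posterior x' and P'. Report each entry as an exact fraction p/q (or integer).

x' = [121/95, 66/95]
P' = [236/95 336/95; 336/95 546/95]

x̄ = F·x = [-1, 6]
P̄ = F·P·Fᵀ + Q = [4 0; 0 14]
y = z − H·x̄ = [-18]
S = H·P̄·Hᵀ + R = [95]
K = P̄·Hᵀ·S⁻¹ = [-12/95; 28/95]
x' = x̄ + K·y = [121/95, 66/95]
P' = (I − K·H)·P̄ = [236/95 336/95; 336/95 546/95]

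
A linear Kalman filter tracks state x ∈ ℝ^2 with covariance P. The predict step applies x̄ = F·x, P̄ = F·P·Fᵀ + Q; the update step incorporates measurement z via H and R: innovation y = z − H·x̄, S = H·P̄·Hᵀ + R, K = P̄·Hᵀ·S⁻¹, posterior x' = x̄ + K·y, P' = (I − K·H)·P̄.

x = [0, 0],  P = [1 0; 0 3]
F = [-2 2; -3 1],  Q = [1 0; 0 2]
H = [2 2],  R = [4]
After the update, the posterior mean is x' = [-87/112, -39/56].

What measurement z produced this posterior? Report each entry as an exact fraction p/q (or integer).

x̄ = F·x = [0, 0]
P̄ = F·P·Fᵀ + Q = [17 12; 12 14]
S = H·P̄·Hᵀ + R = [224]
K = P̄·Hᵀ·S⁻¹ = [29/112; 13/56]
x' − x̄ = [-87/112, -39/56] = K·y
y = (KᵀK)⁻¹·Kᵀ·(x' − x̄) = [-3]
z = y + H·x̄ = [-3] + [0] = [-3]

z = [-3]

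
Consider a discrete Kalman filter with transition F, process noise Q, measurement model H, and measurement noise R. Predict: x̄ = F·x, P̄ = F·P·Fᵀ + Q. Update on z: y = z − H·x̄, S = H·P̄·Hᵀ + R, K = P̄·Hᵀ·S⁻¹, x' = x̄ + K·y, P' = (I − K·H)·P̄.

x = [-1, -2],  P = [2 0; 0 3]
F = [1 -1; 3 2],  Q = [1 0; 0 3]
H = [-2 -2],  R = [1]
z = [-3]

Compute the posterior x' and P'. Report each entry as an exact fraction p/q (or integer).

x' = [337/157, -109/157]
P' = [798/157 -792/157; -792/157 825/157]

x̄ = F·x = [1, -7]
P̄ = F·P·Fᵀ + Q = [6 0; 0 33]
y = z − H·x̄ = [-15]
S = H·P̄·Hᵀ + R = [157]
K = P̄·Hᵀ·S⁻¹ = [-12/157; -66/157]
x' = x̄ + K·y = [337/157, -109/157]
P' = (I − K·H)·P̄ = [798/157 -792/157; -792/157 825/157]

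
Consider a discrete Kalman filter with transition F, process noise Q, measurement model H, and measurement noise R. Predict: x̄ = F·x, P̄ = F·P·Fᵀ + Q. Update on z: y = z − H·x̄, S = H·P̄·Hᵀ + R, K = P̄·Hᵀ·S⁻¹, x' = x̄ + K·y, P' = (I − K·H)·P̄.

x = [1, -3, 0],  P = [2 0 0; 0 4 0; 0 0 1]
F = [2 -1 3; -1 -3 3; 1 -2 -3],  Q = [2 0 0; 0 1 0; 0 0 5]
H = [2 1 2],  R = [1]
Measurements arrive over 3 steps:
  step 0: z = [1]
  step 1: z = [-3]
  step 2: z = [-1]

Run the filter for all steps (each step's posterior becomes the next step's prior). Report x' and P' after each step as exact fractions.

step 0: x' = [-74/413, -44/413, 318/413], P' = [4738/413 -431/413 -4488/413; -431/413 8160/413 -3595/413; -4488/413 -3595/413 6327/413]
step 1: x' = [122680/135289, 125056/135289, -387983/135289], P' = [3549207/135289 10681354/135289 -8875389/135289; 10681354/135289 35411202/135289 -28363231/135289; -8875389/135289 -28363231/135289 23064455/135289]
step 2: x' = [-18217541459/4051491787, -23237904757/4051491787, 3972835595/578784541], P' = [107645070079/12154475361 264760732199/12154475361 -11348019612/578784541; 264760732199/12154475361 1791284813123/24308950722 -67532187015/1157569082; -11348019612/578784541 -67532187015/1157569082 56421607991/1157569082]

step 0: x̄ = F·x = [5, 8, 7]
step 0: P̄ = F·P·Fᵀ + Q = [23 17 3; 17 48 13; 3 13 32]
step 0: y = z − H·x̄ = [-31]
step 0: S = H·P̄·Hᵀ + R = [413]
step 0: K = P̄·Hᵀ·S⁻¹ = [69/413; 108/413; 83/413]
step 0: x' = x̄ + K·y = [-74/413, -44/413, 318/413]
step 0: P' = (I − K·H)·P̄ = [4738/413 -431/413 -4488/413; -431/413 8160/413 -3595/413; -4488/413 -3595/413 6327/413]
step 1: x̄ = F·x = [850/413, 1160/413, -940/413]
step 1: P̄ = F·P·Fᵀ + Q = [54319/413 103778/413 -4743/413; 103778/413 224586/413 -50003/413; -4743/413 -50003/413 81898/413]
step 1: y = z − H·x̄ = [-317/59]
step 1: S = H·P̄·Hᵀ + R = [135289/59]
step 1: K = P̄·Hᵀ·S⁻¹ = [28990/135289; 47448/135289; 14901/135289]
step 1: x' = x̄ + K·y = [122680/135289, 125056/135289, -387983/135289]
step 1: P' = (I − K·H)·P̄ = [3549207/135289 10681354/135289 -8875389/135289; 10681354/135289 35411202/135289 -28363231/135289; -8875389/135289 -28363231/135289 23064455/135289]
step 2: x̄ = F·x = [-1043645/135289, -1661797/135289, 1036517/135289]
step 2: P̄ = F·P·Fᵀ + Q = [278408005/135289 567041122/135289 -71350187/135289; 567041122/135289 1157844025/135289 -147685471/135289; -71350187/135289 -147685471/135289 23618701/135289]
step 2: y = z − H·x̄ = [1540764/135289]
step 2: S = H·P̄·Hᵀ + R = [3472707246/135289]
step 2: K = P̄·Hᵀ·S⁻¹ = [490578379/1736353623; 1996555327/3472707246; -81049481/1157569082]
step 2: x' = x̄ + K·y = [-18217541459/4051491787, -23237904757/4051491787, 3972835595/578784541]
step 2: P' = (I − K·H)·P̄ = [107645070079/12154475361 264760732199/12154475361 -11348019612/578784541; 264760732199/12154475361 1791284813123/24308950722 -67532187015/1157569082; -11348019612/578784541 -67532187015/1157569082 56421607991/1157569082]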